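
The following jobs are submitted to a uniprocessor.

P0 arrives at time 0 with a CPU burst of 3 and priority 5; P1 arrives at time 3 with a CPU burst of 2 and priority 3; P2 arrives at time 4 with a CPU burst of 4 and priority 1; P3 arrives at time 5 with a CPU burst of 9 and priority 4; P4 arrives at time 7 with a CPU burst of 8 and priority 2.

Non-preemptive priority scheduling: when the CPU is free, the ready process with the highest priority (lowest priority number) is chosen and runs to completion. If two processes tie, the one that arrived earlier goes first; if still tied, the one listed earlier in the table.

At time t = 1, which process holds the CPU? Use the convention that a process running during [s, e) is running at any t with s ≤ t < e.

Timeline: | P0 0-3 | P1 3-5 | P2 5-9 | P4 9-17 | P3 17-26 |
Completion: P0=3  P1=5  P2=9  P3=26  P4=17

P0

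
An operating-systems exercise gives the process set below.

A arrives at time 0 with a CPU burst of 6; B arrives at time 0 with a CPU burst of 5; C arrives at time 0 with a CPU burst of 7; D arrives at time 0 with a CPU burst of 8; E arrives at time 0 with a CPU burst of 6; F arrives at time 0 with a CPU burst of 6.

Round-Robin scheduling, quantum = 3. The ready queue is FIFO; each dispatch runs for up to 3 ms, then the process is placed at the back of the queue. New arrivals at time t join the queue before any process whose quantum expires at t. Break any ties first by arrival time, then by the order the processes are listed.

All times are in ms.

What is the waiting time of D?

Schedule: | A 0-3 | B 3-6 | C 6-9 | D 9-12 | E 12-15 | F 15-18 | A 18-21 | B 21-23 | C 23-26 | D 26-29 | E 29-32 | F 32-35 | C 35-36 | D 36-38 |
Completion: A=21  B=23  C=36  D=38  E=32  F=35
Turnaround (C−A): A=21  B=23  C=36  D=38  E=32  F=35
Waiting(D) = turnaround − burst = 38 − 8 = 30

30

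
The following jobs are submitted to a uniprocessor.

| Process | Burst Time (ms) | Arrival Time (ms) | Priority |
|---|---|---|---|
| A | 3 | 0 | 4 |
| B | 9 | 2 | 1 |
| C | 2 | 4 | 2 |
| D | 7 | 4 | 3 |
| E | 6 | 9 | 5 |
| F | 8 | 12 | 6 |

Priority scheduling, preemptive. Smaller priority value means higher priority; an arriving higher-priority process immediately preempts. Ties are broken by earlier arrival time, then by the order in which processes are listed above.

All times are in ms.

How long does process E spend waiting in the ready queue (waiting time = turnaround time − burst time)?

12

Timeline: | A 0-2 | B 2-11 | C 11-13 | D 13-20 | A 20-21 | E 21-27 | F 27-35 |
Completion: A=21  B=11  C=13  D=20  E=27  F=35
Turnaround (C−A): A=21  B=9  C=9  D=16  E=18  F=23
Waiting(E) = turnaround − burst = 18 − 6 = 12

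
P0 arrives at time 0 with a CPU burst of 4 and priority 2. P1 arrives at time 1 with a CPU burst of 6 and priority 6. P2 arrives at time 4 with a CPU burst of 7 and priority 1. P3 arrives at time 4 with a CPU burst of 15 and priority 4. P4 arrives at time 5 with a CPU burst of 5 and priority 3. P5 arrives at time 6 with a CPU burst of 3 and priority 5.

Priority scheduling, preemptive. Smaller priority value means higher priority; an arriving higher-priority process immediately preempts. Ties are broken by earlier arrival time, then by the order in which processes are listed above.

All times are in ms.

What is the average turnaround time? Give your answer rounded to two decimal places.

19.33

Timeline: | P0 0-4 | P2 4-11 | P4 11-16 | P3 16-31 | P5 31-34 | P1 34-40 |
Completion: P0=4  P1=40  P2=11  P3=31  P4=16  P5=34
Turnaround (C−A): P0=4  P1=39  P2=7  P3=27  P4=11  P5=28
Turnaround times: P0=4, P1=39, P2=7, P3=27, P4=11, P5=28
Average turnaround = (4+39+7+27+11+28) / 6 = 116/6 = 19.33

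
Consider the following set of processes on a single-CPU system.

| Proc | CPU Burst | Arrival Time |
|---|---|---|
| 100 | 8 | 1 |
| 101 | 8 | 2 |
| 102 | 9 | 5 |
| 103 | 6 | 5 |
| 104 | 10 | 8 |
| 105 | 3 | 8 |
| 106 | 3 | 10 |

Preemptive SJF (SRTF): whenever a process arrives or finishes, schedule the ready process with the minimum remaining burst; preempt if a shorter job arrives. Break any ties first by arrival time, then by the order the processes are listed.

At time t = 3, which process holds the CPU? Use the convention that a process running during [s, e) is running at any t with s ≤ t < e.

100

Schedule: | idle 0-1 | 100 1-9 | 105 9-12 | 106 12-15 | 103 15-21 | 101 21-29 | 102 29-38 | 104 38-48 |
Completion: 100=9  101=29  102=38  103=21  104=48  105=12  106=15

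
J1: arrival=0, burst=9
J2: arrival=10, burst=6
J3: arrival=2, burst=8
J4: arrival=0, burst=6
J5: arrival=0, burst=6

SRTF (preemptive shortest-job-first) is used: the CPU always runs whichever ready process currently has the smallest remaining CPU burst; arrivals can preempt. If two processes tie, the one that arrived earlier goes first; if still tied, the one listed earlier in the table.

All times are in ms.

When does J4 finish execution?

6

Timeline: | J4 0-6 | J5 6-12 | J2 12-18 | J3 18-26 | J1 26-35 |
Completion: J1=35  J2=18  J3=26  J4=6  J5=12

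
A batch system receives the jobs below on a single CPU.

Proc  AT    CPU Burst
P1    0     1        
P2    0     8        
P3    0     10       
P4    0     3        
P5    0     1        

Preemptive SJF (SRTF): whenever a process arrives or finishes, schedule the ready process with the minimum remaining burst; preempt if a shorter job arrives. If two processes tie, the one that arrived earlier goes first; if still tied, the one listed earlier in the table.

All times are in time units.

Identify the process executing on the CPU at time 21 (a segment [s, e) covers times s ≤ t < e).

Gantt: | P1 0-1 | P5 1-2 | P4 2-5 | P2 5-13 | P3 13-23 |
Completion: P1=1  P2=13  P3=23  P4=5  P5=2

P3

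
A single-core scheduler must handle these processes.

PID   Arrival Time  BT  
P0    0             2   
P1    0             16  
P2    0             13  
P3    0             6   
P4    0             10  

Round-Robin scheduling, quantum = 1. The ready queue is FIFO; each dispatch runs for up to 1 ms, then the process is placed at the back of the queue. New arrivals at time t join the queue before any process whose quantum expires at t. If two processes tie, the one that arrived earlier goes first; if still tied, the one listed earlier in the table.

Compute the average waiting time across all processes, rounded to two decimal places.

Timeline: | P0 0-1 | P1 1-2 | P2 2-3 | P3 3-4 | P4 4-5 | P0 5-6 | P1 6-7 | P2 7-8 | P3 8-9 | P4 9-10 | P1 10-11 | P2 11-12 | P3 12-13 | P4 13-14 | P1 14-15 | P2 15-16 | P3 16-17 | P4 17-18 | P1 18-19 | P2 19-20 | P3 20-21 | P4 21-22 | P1 22-23 | P2 23-24 | P3 24-25 | P4 25-26 | P1 26-27 | P2 27-28 | P4 28-29 | P1 29-30 | P2 30-31 | P4 31-32 | P1 32-33 | P2 33-34 | P4 34-35 | P1 35-36 | P2 36-37 | P4 37-38 | P1 38-39 | P2 39-40 | P1 40-41 | P2 41-42 | P1 42-43 | P2 43-44 | P1 44-47 |
Completion: P0=6  P1=47  P2=44  P3=25  P4=38
Turnaround (C−A): P0=6  P1=47  P2=44  P3=25  P4=38
Waiting times: P0=4, P1=31, P2=31, P3=19, P4=28
Average waiting = (4+31+31+19+28) / 5 = 113/5 = 22.60

22.60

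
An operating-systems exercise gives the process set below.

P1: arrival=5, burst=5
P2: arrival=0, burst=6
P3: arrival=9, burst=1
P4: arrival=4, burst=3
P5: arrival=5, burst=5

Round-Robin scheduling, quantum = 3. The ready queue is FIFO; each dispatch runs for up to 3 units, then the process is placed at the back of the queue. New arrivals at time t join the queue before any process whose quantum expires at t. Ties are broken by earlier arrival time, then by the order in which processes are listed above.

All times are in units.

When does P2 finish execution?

6

Timeline: | P2 0-6 | P4 6-9 | P1 9-12 | P5 12-15 | P3 15-16 | P1 16-18 | P5 18-20 |
Completion: P1=18  P2=6  P3=16  P4=9  P5=20
Turnaround (C−A): P1=13  P2=6  P3=7  P4=5  P5=15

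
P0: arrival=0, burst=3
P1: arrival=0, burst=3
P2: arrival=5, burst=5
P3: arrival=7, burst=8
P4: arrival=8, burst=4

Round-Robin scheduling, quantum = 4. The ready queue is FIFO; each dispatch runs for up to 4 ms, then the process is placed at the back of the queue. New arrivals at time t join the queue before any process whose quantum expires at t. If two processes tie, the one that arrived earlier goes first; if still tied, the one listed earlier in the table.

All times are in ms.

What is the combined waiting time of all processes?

Schedule: | P0 0-3 | P1 3-6 | P2 6-10 | P3 10-14 | P4 14-18 | P2 18-19 | P3 19-23 |
Completion: P0=3  P1=6  P2=19  P3=23  P4=18
Turnaround (C−A): P0=3  P1=6  P2=14  P3=16  P4=10
Waiting = turnaround − burst: P0=0, P1=3, P2=9, P3=8, P4=6
Total waiting = 0 + 3 + 9 + 8 + 6 = 26

26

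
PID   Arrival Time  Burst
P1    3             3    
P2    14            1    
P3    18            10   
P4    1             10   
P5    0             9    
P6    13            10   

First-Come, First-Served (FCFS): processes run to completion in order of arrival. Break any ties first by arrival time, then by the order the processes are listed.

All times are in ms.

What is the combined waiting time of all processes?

66

Timeline: | P5 0-9 | P4 9-19 | P1 19-22 | P6 22-32 | P2 32-33 | P3 33-43 |
Completion: P1=22  P2=33  P3=43  P4=19  P5=9  P6=32
Turnaround (C−A): P1=19  P2=19  P3=25  P4=18  P5=9  P6=19
Waiting = turnaround − burst: P1=16, P2=18, P3=15, P4=8, P5=0, P6=9
Total waiting = 16 + 18 + 15 + 8 + 0 + 9 = 66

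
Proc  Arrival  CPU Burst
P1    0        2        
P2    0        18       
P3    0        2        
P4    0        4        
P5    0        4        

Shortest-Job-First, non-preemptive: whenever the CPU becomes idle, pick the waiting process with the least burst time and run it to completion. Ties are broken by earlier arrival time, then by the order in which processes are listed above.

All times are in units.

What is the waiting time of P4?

4

Timeline: | P1 0-2 | P3 2-4 | P4 4-8 | P5 8-12 | P2 12-30 |
Completion: P1=2  P2=30  P3=4  P4=8  P5=12
Turnaround (C−A): P1=2  P2=30  P3=4  P4=8  P5=12
Waiting(P4) = turnaround − burst = 8 − 4 = 4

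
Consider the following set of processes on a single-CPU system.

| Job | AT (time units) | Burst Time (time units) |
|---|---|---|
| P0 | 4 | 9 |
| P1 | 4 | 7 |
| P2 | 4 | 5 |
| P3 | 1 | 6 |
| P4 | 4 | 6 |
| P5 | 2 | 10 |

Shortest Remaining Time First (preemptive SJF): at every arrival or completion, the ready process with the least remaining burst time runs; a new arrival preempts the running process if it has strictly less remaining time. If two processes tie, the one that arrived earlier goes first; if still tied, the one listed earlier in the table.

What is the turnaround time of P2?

8

Timeline: | idle 0-1 | P3 1-7 | P2 7-12 | P4 12-18 | P1 18-25 | P0 25-34 | P5 34-44 |
Completion: P0=34  P1=25  P2=12  P3=7  P4=18  P5=44
Turnaround (C−A): P0=30  P1=21  P2=8  P3=6  P4=14  P5=42
Turnaround(P2) = completion − arrival = 12 − 4 = 8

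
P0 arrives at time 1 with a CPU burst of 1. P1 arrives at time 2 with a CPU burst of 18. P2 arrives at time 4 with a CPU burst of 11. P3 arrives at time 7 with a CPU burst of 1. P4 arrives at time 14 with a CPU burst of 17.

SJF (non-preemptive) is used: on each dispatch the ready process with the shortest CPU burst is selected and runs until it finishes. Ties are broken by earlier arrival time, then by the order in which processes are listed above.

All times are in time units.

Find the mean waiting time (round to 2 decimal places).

Gantt: | idle 0-1 | P0 1-2 | P1 2-20 | P3 20-21 | P2 21-32 | P4 32-49 |
Completion: P0=2  P1=20  P2=32  P3=21  P4=49
Turnaround (C−A): P0=1  P1=18  P2=28  P3=14  P4=35
Waiting times: P0=0, P1=0, P2=17, P3=13, P4=18
Average waiting = (0+0+17+13+18) / 5 = 48/5 = 9.60

9.60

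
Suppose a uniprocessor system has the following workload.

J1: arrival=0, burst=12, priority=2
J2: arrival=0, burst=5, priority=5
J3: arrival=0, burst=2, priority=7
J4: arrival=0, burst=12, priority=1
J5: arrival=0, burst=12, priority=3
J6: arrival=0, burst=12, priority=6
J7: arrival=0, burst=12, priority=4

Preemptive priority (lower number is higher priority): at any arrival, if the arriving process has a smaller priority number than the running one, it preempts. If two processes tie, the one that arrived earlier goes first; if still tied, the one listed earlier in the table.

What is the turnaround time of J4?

Schedule: | J4 0-12 | J1 12-24 | J5 24-36 | J7 36-48 | J2 48-53 | J6 53-65 | J3 65-67 |
Completion: J1=24  J2=53  J3=67  J4=12  J5=36  J6=65  J7=48
Turnaround(J4) = completion − arrival = 12 − 0 = 12

12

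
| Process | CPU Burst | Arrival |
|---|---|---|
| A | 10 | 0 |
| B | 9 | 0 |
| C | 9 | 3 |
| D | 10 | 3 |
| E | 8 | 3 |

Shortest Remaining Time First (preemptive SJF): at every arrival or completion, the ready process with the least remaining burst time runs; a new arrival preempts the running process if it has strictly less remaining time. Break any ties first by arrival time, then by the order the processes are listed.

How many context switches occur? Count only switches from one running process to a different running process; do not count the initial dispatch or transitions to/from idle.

Gantt: | B 0-9 | E 9-17 | C 17-26 | A 26-36 | D 36-46 |
Completion: A=36  B=9  C=26  D=46  E=17
Turnaround (C−A): A=36  B=9  C=23  D=43  E=14

4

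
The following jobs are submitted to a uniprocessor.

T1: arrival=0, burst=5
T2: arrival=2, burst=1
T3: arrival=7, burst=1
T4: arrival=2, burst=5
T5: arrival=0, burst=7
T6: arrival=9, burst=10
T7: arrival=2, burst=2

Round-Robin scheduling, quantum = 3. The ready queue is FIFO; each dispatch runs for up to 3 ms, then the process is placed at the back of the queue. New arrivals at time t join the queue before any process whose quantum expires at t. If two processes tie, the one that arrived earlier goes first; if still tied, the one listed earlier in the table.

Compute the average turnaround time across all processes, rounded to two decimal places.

Gantt: | T1 0-3 | T5 3-6 | T2 6-7 | T4 7-10 | T7 10-12 | T1 12-14 | T5 14-17 | T3 17-18 | T6 18-21 | T4 21-23 | T5 23-24 | T6 24-31 |
Completion: T1=14  T2=7  T3=18  T4=23  T5=24  T6=31  T7=12
Turnaround (C−A): T1=14  T2=5  T3=11  T4=21  T5=24  T6=22  T7=10
Turnaround times: T1=14, T2=5, T3=11, T4=21, T5=24, T6=22, T7=10
Average turnaround = (14+5+11+21+24+22+10) / 7 = 107/7 = 15.29

15.29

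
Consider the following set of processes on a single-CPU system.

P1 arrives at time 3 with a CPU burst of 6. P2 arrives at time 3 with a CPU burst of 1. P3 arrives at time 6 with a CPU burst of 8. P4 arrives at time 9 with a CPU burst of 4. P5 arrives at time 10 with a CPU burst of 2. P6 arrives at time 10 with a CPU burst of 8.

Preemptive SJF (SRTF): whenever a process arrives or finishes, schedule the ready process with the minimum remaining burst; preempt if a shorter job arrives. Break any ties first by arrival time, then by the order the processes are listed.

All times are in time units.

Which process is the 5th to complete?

Schedule: | idle 0-3 | P2 3-4 | P1 4-10 | P5 10-12 | P4 12-16 | P3 16-24 | P6 24-32 |
Completion: P1=10  P2=4  P3=24  P4=16  P5=12  P6=32
Finish order: P2 → P1 → P5 → P4 → P3 → P6

P3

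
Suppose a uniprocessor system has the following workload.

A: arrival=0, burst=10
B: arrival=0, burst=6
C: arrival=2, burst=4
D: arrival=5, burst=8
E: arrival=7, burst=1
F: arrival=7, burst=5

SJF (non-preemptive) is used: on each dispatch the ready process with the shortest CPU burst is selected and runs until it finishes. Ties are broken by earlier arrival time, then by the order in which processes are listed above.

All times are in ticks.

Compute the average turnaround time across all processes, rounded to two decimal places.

Schedule: | B 0-6 | C 6-10 | E 10-11 | F 11-16 | D 16-24 | A 24-34 |
Completion: A=34  B=6  C=10  D=24  E=11  F=16
Turnaround (C−A): A=34  B=6  C=8  D=19  E=4  F=9
Turnaround times: A=34, B=6, C=8, D=19, E=4, F=9
Average turnaround = (34+6+8+19+4+9) / 6 = 80/6 = 13.33

13.33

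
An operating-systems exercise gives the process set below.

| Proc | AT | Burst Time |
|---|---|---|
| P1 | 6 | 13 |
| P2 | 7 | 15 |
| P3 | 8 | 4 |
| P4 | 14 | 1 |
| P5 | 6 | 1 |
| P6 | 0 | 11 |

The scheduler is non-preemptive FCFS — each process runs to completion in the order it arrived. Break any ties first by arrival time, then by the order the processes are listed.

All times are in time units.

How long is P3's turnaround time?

36

Gantt: | P6 0-11 | P1 11-24 | P5 24-25 | P2 25-40 | P3 40-44 | P4 44-45 |
Completion: P1=24  P2=40  P3=44  P4=45  P5=25  P6=11
Turnaround (C−A): P1=18  P2=33  P3=36  P4=31  P5=19  P6=11
Turnaround(P3) = completion − arrival = 44 − 8 = 36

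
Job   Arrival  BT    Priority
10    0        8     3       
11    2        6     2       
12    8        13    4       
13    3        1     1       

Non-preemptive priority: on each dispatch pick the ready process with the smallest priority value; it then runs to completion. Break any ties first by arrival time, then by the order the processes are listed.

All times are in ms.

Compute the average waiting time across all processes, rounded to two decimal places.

4.75

Gantt: | 10 0-8 | 13 8-9 | 11 9-15 | 12 15-28 |
Completion: 10=8  11=15  12=28  13=9
Turnaround (C−A): 10=8  11=13  12=20  13=6
Waiting times: 10=0, 11=7, 12=7, 13=5
Average waiting = (0+7+7+5) / 4 = 19/4 = 4.75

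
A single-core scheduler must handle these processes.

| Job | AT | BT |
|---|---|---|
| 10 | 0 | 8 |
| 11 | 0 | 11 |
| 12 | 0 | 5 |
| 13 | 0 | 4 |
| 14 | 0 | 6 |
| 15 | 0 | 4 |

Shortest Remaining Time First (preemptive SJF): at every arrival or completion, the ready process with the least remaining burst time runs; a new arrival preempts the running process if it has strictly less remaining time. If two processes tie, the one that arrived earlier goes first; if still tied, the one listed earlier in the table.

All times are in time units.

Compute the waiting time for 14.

Schedule: | 13 0-4 | 15 4-8 | 12 8-13 | 14 13-19 | 10 19-27 | 11 27-38 |
Completion: 10=27  11=38  12=13  13=4  14=19  15=8
Waiting(14) = turnaround − burst = 19 − 6 = 13

13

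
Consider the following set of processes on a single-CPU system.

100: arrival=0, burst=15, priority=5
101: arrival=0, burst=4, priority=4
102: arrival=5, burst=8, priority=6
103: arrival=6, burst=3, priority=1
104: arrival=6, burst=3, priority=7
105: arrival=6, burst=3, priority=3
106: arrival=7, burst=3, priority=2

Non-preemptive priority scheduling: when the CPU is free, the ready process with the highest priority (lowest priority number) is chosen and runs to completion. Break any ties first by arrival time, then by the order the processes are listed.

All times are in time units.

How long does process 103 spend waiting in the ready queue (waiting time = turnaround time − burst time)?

Gantt: | 101 0-4 | 100 4-19 | 103 19-22 | 106 22-25 | 105 25-28 | 102 28-36 | 104 36-39 |
Completion: 100=19  101=4  102=36  103=22  104=39  105=28  106=25
Waiting(103) = turnaround − burst = 16 − 3 = 13

13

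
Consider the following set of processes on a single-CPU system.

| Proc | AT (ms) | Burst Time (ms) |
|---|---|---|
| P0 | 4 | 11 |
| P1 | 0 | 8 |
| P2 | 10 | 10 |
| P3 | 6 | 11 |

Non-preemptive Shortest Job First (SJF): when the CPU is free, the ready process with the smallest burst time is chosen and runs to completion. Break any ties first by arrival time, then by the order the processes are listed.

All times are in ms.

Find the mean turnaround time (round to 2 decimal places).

19.00

Schedule: | P1 0-8 | P0 8-19 | P2 19-29 | P3 29-40 |
Completion: P0=19  P1=8  P2=29  P3=40
Turnaround (C−A): P0=15  P1=8  P2=19  P3=34
Turnaround times: P0=15, P1=8, P2=19, P3=34
Average turnaround = (15+8+19+34) / 4 = 76/4 = 19.00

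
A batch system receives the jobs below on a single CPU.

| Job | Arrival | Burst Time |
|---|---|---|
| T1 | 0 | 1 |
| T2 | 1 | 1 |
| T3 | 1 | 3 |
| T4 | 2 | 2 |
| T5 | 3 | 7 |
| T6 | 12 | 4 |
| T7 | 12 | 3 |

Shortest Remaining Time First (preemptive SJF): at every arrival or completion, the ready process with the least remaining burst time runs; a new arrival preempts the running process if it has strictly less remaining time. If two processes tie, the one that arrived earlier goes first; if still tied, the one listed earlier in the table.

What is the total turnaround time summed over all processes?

Gantt: | T1 0-1 | T2 1-2 | T4 2-4 | T3 4-7 | T5 7-14 | T7 14-17 | T6 17-21 |
Completion: T1=1  T2=2  T3=7  T4=4  T5=14  T6=21  T7=17
Turnaround (C−A): T1=1  T2=1  T3=6  T4=2  T5=11  T6=9  T7=5
Turnaround = completion − arrival: T1=1, T2=1, T3=6, T4=2, T5=11, T6=9, T7=5
Total turnaround = 1 + 1 + 6 + 2 + 11 + 9 + 5 = 35

35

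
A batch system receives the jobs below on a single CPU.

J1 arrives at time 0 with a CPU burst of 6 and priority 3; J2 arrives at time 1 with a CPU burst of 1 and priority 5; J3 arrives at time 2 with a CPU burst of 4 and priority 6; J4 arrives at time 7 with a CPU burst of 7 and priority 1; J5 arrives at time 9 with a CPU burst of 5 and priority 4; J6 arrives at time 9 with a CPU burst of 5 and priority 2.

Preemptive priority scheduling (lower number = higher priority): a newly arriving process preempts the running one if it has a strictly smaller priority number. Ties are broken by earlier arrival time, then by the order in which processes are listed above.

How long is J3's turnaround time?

Schedule: | J1 0-6 | J2 6-7 | J4 7-14 | J6 14-19 | J5 19-24 | J3 24-28 |
Completion: J1=6  J2=7  J3=28  J4=14  J5=24  J6=19
Turnaround (C−A): J1=6  J2=6  J3=26  J4=7  J5=15  J6=10
Turnaround(J3) = completion − arrival = 28 − 2 = 26

26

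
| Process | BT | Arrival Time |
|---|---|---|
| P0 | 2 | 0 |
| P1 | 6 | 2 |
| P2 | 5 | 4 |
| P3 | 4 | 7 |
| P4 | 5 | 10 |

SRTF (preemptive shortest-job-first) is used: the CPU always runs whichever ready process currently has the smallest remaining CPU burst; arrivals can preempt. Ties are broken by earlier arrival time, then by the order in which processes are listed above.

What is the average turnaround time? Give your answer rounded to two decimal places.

7.60

Gantt: | P0 0-2 | P1 2-8 | P3 8-12 | P2 12-17 | P4 17-22 |
Completion: P0=2  P1=8  P2=17  P3=12  P4=22
Turnaround (C−A): P0=2  P1=6  P2=13  P3=5  P4=12
Turnaround times: P0=2, P1=6, P2=13, P3=5, P4=12
Average turnaround = (2+6+13+5+12) / 5 = 38/5 = 7.60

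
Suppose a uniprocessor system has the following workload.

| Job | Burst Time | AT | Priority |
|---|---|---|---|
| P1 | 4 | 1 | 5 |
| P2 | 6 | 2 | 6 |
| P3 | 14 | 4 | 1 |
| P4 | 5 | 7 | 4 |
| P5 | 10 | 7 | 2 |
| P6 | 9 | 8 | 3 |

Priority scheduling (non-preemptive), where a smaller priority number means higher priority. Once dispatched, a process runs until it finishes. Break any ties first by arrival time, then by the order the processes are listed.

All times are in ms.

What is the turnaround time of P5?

22

Timeline: | idle 0-1 | P1 1-5 | P3 5-19 | P5 19-29 | P6 29-38 | P4 38-43 | P2 43-49 |
Completion: P1=5  P2=49  P3=19  P4=43  P5=29  P6=38
Turnaround (C−A): P1=4  P2=47  P3=15  P4=36  P5=22  P6=30
Turnaround(P5) = completion − arrival = 29 − 7 = 22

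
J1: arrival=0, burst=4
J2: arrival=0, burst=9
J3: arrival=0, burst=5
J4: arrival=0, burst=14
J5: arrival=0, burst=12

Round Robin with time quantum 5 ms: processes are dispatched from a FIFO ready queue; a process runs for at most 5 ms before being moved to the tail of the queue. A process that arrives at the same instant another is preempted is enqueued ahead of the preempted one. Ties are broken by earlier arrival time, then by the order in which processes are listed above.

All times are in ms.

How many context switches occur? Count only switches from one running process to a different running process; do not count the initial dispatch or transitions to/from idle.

Gantt: | J1 0-4 | J2 4-9 | J3 9-14 | J4 14-19 | J5 19-24 | J2 24-28 | J4 28-33 | J5 33-38 | J4 38-42 | J5 42-44 |
Completion: J1=4  J2=28  J3=14  J4=42  J5=44
Turnaround (C−A): J1=4  J2=28  J3=14  J4=42  J5=44

9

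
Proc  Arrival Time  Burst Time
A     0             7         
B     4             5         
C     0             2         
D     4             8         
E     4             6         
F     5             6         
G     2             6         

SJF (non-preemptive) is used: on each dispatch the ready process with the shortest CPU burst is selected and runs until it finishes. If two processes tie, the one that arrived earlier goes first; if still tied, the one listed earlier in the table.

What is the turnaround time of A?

32

Timeline: | C 0-2 | G 2-8 | B 8-13 | E 13-19 | F 19-25 | A 25-32 | D 32-40 |
Completion: A=32  B=13  C=2  D=40  E=19  F=25  G=8
Turnaround (C−A): A=32  B=9  C=2  D=36  E=15  F=20  G=6
Turnaround(A) = completion − arrival = 32 − 0 = 32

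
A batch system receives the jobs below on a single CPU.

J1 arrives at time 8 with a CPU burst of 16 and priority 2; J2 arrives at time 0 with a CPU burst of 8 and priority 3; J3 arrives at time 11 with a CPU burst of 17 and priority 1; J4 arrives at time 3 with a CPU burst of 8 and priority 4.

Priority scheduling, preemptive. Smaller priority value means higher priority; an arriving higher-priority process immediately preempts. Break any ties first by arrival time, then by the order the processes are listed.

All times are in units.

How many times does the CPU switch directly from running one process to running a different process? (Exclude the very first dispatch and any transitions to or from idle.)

Schedule: | J2 0-8 | J1 8-11 | J3 11-28 | J1 28-41 | J4 41-49 |
Completion: J1=41  J2=8  J3=28  J4=49
Turnaround (C−A): J1=33  J2=8  J3=17  J4=46

4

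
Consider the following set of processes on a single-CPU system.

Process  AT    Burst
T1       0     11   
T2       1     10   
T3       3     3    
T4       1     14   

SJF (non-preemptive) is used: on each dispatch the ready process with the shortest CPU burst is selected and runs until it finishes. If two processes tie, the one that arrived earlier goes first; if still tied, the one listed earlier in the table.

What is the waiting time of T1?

0

Timeline: | T1 0-11 | T3 11-14 | T2 14-24 | T4 24-38 |
Completion: T1=11  T2=24  T3=14  T4=38
Turnaround (C−A): T1=11  T2=23  T3=11  T4=37
Waiting(T1) = turnaround − burst = 11 − 11 = 0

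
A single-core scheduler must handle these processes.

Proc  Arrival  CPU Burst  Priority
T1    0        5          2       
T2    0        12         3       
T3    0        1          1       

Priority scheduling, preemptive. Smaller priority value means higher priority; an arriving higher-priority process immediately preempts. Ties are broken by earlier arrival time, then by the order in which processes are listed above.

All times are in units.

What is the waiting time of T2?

6

Gantt: | T3 0-1 | T1 1-6 | T2 6-18 |
Completion: T1=6  T2=18  T3=1
Waiting(T2) = turnaround − burst = 18 − 12 = 6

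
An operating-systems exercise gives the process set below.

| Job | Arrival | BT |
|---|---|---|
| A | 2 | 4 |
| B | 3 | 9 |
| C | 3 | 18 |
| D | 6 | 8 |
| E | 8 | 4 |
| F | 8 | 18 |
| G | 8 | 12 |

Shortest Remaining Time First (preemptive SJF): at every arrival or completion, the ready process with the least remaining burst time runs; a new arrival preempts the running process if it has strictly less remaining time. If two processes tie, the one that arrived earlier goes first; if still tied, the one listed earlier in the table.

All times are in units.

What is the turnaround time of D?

Schedule: | idle 0-2 | A 2-6 | D 6-8 | E 8-12 | D 12-18 | B 18-27 | G 27-39 | C 39-57 | F 57-75 |
Completion: A=6  B=27  C=57  D=18  E=12  F=75  G=39
Turnaround(D) = completion − arrival = 18 − 6 = 12

12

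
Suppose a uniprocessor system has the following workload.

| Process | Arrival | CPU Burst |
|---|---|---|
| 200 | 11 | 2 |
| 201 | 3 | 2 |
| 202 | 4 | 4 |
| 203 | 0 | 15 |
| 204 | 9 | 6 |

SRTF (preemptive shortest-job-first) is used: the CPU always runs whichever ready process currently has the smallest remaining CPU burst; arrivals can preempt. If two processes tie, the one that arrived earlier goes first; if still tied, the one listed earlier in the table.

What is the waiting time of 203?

Gantt: | 203 0-3 | 201 3-5 | 202 5-9 | 204 9-11 | 200 11-13 | 204 13-17 | 203 17-29 |
Completion: 200=13  201=5  202=9  203=29  204=17
Waiting(203) = turnaround − burst = 29 − 15 = 14

14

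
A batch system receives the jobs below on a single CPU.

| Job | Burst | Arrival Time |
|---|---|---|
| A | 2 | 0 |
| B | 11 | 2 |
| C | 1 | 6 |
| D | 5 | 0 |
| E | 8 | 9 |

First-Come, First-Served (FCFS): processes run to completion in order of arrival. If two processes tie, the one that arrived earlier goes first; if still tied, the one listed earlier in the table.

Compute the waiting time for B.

5

Schedule: | A 0-2 | D 2-7 | B 7-18 | C 18-19 | E 19-27 |
Completion: A=2  B=18  C=19  D=7  E=27
Turnaround (C−A): A=2  B=16  C=13  D=7  E=18
Waiting(B) = turnaround − burst = 16 − 11 = 5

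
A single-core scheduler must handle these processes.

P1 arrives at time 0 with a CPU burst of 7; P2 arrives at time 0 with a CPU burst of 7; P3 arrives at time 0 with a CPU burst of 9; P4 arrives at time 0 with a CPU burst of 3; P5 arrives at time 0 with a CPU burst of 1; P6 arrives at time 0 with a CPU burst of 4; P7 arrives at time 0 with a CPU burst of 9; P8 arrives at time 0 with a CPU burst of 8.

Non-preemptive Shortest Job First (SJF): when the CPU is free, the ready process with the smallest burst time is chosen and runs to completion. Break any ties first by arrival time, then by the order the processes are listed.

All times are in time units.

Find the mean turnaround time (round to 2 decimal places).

20.88

Timeline: | P5 0-1 | P4 1-4 | P6 4-8 | P1 8-15 | P2 15-22 | P8 22-30 | P3 30-39 | P7 39-48 |
Completion: P1=15  P2=22  P3=39  P4=4  P5=1  P6=8  P7=48  P8=30
Turnaround (C−A): P1=15  P2=22  P3=39  P4=4  P5=1  P6=8  P7=48  P8=30
Turnaround times: P1=15, P2=22, P3=39, P4=4, P5=1, P6=8, P7=48, P8=30
Average turnaround = (15+22+39+4+1+8+48+30) / 8 = 167/8 = 20.88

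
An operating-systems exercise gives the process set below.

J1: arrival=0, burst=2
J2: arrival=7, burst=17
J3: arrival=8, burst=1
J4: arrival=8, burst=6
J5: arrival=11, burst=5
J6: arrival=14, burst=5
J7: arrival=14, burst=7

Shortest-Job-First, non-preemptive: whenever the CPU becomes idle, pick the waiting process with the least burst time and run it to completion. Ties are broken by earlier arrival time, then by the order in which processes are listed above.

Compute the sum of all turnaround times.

143

Gantt: | J1 0-2 | idle 2-7 | J2 7-24 | J3 24-25 | J5 25-30 | J6 30-35 | J4 35-41 | J7 41-48 |
Completion: J1=2  J2=24  J3=25  J4=41  J5=30  J6=35  J7=48
Turnaround = completion − arrival: J1=2, J2=17, J3=17, J4=33, J5=19, J6=21, J7=34
Total turnaround = 2 + 17 + 17 + 33 + 19 + 21 + 34 = 143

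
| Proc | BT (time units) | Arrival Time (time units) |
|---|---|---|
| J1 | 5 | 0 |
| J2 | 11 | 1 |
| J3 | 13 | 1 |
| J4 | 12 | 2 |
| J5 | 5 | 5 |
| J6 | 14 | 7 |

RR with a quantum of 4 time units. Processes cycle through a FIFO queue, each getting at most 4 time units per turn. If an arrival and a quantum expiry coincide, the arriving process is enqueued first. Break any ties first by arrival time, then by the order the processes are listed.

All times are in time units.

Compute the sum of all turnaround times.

255

Schedule: | J1 0-4 | J2 4-8 | J3 8-12 | J4 12-16 | J1 16-17 | J5 17-21 | J6 21-25 | J2 25-29 | J3 29-33 | J4 33-37 | J5 37-38 | J6 38-42 | J2 42-45 | J3 45-49 | J4 49-53 | J6 53-57 | J3 57-58 | J6 58-60 |
Completion: J1=17  J2=45  J3=58  J4=53  J5=38  J6=60
Turnaround (C−A): J1=17  J2=44  J3=57  J4=51  J5=33  J6=53
Turnaround = completion − arrival: J1=17, J2=44, J3=57, J4=51, J5=33, J6=53
Total turnaround = 17 + 44 + 57 + 51 + 33 + 53 = 255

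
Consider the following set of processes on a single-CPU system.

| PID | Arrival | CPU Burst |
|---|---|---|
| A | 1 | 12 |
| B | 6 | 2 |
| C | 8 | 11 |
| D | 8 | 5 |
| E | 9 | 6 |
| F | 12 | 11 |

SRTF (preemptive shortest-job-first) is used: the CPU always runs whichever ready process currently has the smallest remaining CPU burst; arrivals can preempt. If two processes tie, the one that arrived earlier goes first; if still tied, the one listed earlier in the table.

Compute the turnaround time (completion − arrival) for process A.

25

Timeline: | idle 0-1 | A 1-6 | B 6-8 | D 8-13 | E 13-19 | A 19-26 | C 26-37 | F 37-48 |
Completion: A=26  B=8  C=37  D=13  E=19  F=48
Turnaround(A) = completion − arrival = 26 − 1 = 25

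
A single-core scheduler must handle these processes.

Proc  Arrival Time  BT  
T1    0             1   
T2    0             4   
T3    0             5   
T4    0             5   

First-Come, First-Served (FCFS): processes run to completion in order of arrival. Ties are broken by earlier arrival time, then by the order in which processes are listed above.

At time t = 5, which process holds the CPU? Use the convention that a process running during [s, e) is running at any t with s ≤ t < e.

T3

Timeline: | T1 0-1 | T2 1-5 | T3 5-10 | T4 10-15 |
Completion: T1=1  T2=5  T3=10  T4=15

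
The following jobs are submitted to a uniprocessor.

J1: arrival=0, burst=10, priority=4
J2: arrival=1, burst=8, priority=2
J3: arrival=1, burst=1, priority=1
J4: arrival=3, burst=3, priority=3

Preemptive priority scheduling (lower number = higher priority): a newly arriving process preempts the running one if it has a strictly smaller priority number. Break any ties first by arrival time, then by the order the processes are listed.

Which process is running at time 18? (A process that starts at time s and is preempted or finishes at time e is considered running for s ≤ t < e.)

J1

Gantt: | J1 0-1 | J3 1-2 | J2 2-10 | J4 10-13 | J1 13-22 |
Completion: J1=22  J2=10  J3=2  J4=13
Turnaround (C−A): J1=22  J2=9  J3=1  J4=10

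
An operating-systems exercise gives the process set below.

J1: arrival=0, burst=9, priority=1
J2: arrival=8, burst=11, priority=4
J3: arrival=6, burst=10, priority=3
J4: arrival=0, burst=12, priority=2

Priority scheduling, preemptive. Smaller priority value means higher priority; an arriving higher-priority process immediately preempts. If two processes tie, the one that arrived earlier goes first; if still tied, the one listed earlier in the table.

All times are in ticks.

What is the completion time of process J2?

42

Schedule: | J1 0-9 | J4 9-21 | J3 21-31 | J2 31-42 |
Completion: J1=9  J2=42  J3=31  J4=21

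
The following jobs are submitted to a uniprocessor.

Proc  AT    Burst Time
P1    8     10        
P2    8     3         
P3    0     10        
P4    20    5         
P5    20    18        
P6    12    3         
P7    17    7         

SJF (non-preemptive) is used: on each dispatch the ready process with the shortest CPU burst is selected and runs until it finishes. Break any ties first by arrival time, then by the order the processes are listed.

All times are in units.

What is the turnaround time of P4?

Schedule: | P3 0-10 | P2 10-13 | P6 13-16 | P1 16-26 | P4 26-31 | P7 31-38 | P5 38-56 |
Completion: P1=26  P2=13  P3=10  P4=31  P5=56  P6=16  P7=38
Turnaround (C−A): P1=18  P2=5  P3=10  P4=11  P5=36  P6=4  P7=21
Turnaround(P4) = completion − arrival = 31 − 20 = 11

11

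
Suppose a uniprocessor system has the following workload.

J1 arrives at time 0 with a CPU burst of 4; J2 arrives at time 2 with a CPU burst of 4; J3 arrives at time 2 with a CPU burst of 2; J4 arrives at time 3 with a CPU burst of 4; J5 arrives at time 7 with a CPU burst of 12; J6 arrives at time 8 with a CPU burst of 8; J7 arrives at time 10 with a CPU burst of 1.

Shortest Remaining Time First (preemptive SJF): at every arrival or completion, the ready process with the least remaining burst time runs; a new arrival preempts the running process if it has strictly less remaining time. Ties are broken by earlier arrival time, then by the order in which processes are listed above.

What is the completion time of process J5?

35

Schedule: | J1 0-4 | J3 4-6 | J2 6-10 | J7 10-11 | J4 11-15 | J6 15-23 | J5 23-35 |
Completion: J1=4  J2=10  J3=6  J4=15  J5=35  J6=23  J7=11
Turnaround (C−A): J1=4  J2=8  J3=4  J4=12  J5=28  J6=15  J7=1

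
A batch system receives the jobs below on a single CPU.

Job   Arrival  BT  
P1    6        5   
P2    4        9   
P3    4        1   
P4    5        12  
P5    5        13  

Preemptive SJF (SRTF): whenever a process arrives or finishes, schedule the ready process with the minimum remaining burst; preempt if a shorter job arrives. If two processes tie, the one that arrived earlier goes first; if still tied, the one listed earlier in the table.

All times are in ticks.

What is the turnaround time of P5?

Schedule: | idle 0-4 | P3 4-5 | P2 5-6 | P1 6-11 | P2 11-19 | P4 19-31 | P5 31-44 |
Completion: P1=11  P2=19  P3=5  P4=31  P5=44
Turnaround (C−A): P1=5  P2=15  P3=1  P4=26  P5=39
Turnaround(P5) = completion − arrival = 44 − 5 = 39

39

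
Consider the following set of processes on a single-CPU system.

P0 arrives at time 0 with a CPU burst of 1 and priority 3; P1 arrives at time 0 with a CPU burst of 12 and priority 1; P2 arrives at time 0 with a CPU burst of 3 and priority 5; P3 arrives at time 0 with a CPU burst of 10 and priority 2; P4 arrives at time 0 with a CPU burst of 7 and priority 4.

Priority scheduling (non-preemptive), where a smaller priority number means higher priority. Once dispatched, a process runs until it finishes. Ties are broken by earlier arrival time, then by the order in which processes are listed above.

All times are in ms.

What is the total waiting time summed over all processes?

87

Timeline: | P1 0-12 | P3 12-22 | P0 22-23 | P4 23-30 | P2 30-33 |
Completion: P0=23  P1=12  P2=33  P3=22  P4=30
Turnaround (C−A): P0=23  P1=12  P2=33  P3=22  P4=30
Waiting = turnaround − burst: P0=22, P1=0, P2=30, P3=12, P4=23
Total waiting = 22 + 0 + 30 + 12 + 23 = 87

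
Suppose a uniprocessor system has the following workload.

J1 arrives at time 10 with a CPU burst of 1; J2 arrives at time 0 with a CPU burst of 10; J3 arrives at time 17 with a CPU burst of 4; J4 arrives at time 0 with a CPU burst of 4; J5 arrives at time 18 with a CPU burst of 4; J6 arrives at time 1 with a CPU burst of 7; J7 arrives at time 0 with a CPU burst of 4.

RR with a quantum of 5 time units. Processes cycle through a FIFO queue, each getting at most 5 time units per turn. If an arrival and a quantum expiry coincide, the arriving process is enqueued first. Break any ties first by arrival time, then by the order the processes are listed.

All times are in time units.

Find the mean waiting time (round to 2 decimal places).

Gantt: | J2 0-5 | J4 5-9 | J7 9-13 | J6 13-18 | J2 18-23 | J1 23-24 | J3 24-28 | J5 28-32 | J6 32-34 |
Completion: J1=24  J2=23  J3=28  J4=9  J5=32  J6=34  J7=13
Turnaround (C−A): J1=14  J2=23  J3=11  J4=9  J5=14  J6=33  J7=13
Waiting times: J1=13, J2=13, J3=7, J4=5, J5=10, J6=26, J7=9
Average waiting = (13+13+7+5+10+26+9) / 7 = 83/7 = 11.86

11.86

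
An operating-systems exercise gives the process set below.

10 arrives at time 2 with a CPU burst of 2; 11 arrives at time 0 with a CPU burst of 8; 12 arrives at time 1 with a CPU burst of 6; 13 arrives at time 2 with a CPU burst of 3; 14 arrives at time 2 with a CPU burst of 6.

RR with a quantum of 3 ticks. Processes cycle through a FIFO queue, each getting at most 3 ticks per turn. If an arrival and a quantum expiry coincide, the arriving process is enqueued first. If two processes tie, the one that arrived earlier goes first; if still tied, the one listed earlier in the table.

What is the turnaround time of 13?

Timeline: | 11 0-3 | 12 3-6 | 10 6-8 | 13 8-11 | 14 11-14 | 11 14-17 | 12 17-20 | 14 20-23 | 11 23-25 |
Completion: 10=8  11=25  12=20  13=11  14=23
Turnaround(13) = completion − arrival = 11 − 2 = 9

9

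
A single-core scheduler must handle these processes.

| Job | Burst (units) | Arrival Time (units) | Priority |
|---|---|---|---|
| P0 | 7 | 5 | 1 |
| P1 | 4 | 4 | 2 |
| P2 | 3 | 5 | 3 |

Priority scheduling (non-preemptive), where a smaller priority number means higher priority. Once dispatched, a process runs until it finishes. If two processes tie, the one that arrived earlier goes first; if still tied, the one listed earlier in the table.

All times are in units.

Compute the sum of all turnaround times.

27

Timeline: | idle 0-4 | P1 4-8 | P0 8-15 | P2 15-18 |
Completion: P0=15  P1=8  P2=18
Turnaround (C−A): P0=10  P1=4  P2=13
Turnaround = completion − arrival: P0=10, P1=4, P2=13
Total turnaround = 10 + 4 + 13 = 27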